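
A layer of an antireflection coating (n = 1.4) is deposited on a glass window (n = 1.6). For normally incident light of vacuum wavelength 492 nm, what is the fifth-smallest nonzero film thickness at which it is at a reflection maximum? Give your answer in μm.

0.879 μm

Ray reflecting at the top interface goes from n = 1.0 toward n = 1.4: a half-wave phase shift.
At the lower boundary (n = 1.4 to n = 1.6) the reflected ray undergoes a half-wave phase shift.
The two reflections carry the same phase change, so no net offset.
For maximum reflection here: 2 n t = m λ.
The fifth-smallest nonzero thickness corresponds to m = 5: t = m λ / (2 n) = 5.00 × 492 / (2 × 1.4) = 879 nm.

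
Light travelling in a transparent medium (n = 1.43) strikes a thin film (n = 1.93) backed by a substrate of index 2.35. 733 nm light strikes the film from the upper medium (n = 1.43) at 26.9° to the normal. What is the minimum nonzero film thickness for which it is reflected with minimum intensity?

101 nm

Top surface (1.43 → 1.93): reflection off a higher-index medium gives a half-wave phase shift.
Bottom surface (1.93 → 2.35): reflection off a higher-index medium gives a half-wave phase shift.
The two reflections carry the same phase change, so no net offset.
So the condition for destructive reflection is 2 n t cos θ_r = (m + ½) λ.
Snell's law: 1.43 sin 26.9° = 1.93 sin θ_r → sin θ_r = 0.335, cos θ_r = 0.942.
Minimum at m = 0: t = λ / (4 n cos θ_r) = 733 / (4 × 1.93 × 0.942) = 101 nm.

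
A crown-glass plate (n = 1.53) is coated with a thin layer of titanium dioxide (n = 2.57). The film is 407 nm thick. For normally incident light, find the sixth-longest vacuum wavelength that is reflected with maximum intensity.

380 nm

Top surface (1.0 → 2.57): reflection off a higher-index medium gives a half-wave phase shift.
Bottom surface (2.57 → 1.53): reflection off a lower-index medium gives no phase shift.
The two reflections differ by half a wavelength.
For maximum reflection here: 2 n t = (m + ½) λ.
λ = 2 n t / (m + ½). The sixth-longest wavelength is m = 5: λ = 2 × 2.57 × 407 / 5.50 = 380 nm.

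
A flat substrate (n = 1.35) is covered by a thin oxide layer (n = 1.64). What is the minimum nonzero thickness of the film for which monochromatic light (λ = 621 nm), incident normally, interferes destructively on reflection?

Top surface (1.0 → 1.64): reflection off a higher-index medium gives a half-wave phase shift.
At the lower boundary (n = 1.64 to n = 1.35) the reflected ray undergoes no phase shift.
The two reflections differ by half a wavelength.
With one net inversion, destructive interference in reflection requires 2 n t = m λ.
Minimum nonzero at m = 1: t = λ / (2 n) = 621 / (2 × 1.64) = 189 nm.

189 nm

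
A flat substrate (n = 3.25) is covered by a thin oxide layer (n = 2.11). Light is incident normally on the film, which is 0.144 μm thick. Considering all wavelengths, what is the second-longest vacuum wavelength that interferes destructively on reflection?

At the upper boundary (n = 1.0 to n = 2.11) the reflected ray undergoes a half-wave phase shift.
Bottom surface (2.11 → 3.25): reflection off a higher-index medium gives a half-wave phase shift.
Net: no relative phase inversion (both shifts match).
With no net inversion, destructive interference in reflection requires 2 n t = (m + ½) λ.
λ = 2 n t / (m + ½). The second-longest wavelength is m = 1: λ = 2 × 2.11 × 144 / 1.50 = 405 nm.

405 nm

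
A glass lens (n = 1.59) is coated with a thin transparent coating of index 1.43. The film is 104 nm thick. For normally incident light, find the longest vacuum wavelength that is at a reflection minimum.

595 nm

Top surface (1.0 → 1.43): reflection off a higher-index medium gives a half-wave phase shift.
Ray reflecting at the bottom interface goes from n = 1.43 toward n = 1.59: a half-wave phase shift.
Net: no relative phase inversion (both shifts match).
So the condition for destructive reflection is 2 n t = (m + ½) λ.
λ = 2 n t / (m + ½). The longest wavelength is m = 0: λ = 2 × 1.43 × 104 / 0.500 = 595 nm.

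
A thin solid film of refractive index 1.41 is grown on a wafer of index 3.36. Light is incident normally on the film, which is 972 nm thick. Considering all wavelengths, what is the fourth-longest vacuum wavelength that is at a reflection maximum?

Ray reflecting at the top interface goes from n = 1.0 toward n = 1.41: a half-wave phase shift.
Ray reflecting at the bottom interface goes from n = 1.41 toward n = 3.36: a half-wave phase shift.
The two reflections carry the same phase change, so no net offset.
For maximum reflection here: 2 n t = m λ.
λ = 2 n t / m. The fourth-longest wavelength is m = 4: λ = 2 × 1.41 × 972 / 4.00 = 685 nm.

685 nm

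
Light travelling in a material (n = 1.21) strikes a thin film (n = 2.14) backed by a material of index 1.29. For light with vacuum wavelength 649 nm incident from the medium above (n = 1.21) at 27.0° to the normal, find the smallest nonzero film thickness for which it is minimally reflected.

At the upper boundary (n = 1.21 to n = 2.14) the reflected ray undergoes a half-wave phase shift.
Bottom surface (2.14 → 1.29): reflection off a lower-index medium gives no phase shift.
Exactly one π shift → a net half-wave offset.
With one net inversion, destructive interference in reflection requires 2 n t cos θ_r = m λ.
Snell's law: 1.21 sin 27.0° = 2.14 sin θ_r → sin θ_r = 0.257, cos θ_r = 0.966.
Minimum nonzero at m = 1: t = λ / (2 n cos θ_r) = 649 / (2 × 2.14 × 0.966) = 157 nm.

157 nm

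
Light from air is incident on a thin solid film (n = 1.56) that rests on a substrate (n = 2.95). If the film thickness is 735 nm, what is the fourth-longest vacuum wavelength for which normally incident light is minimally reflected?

At the upper boundary (n = 1.0 to n = 1.56) the reflected ray undergoes a half-wave phase shift.
At the lower boundary (n = 1.56 to n = 2.95) the reflected ray undergoes a half-wave phase shift.
Net: no relative phase inversion (both shifts match).
For weak reflection here: 2 n t = (m + ½) λ.
λ = 2 n t / (m + ½). The fourth-longest wavelength is m = 3: λ = 2 × 1.56 × 735 / 3.50 = 655 nm.

655 nm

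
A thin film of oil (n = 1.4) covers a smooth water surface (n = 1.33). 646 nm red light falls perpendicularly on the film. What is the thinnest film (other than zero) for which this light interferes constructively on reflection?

115 nm

Top surface (1.0 → 1.4): reflection off a higher-index medium gives a half-wave phase shift.
At the lower boundary (n = 1.4 to n = 1.33) the reflected ray undergoes no phase shift.
The two reflections differ by half a wavelength.
With one net inversion, constructive interference in reflection requires 2 n t = (m + ½) λ.
Minimum at m = 0: t = λ / (4 n) = 646 / (4 × 1.4) = 115 nm.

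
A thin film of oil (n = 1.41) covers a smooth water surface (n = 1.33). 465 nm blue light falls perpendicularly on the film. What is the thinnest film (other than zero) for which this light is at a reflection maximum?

82.4 nm

At the upper boundary (n = 1.0 to n = 1.41) the reflected ray undergoes a half-wave phase shift.
At the lower boundary (n = 1.41 to n = 1.33) the reflected ray undergoes no phase shift.
Exactly one π shift → a net half-wave offset.
With one net inversion, constructive interference in reflection requires 2 n t = (m + ½) λ.
Minimum at m = 0: t = λ / (4 n) = 465 / (4 × 1.41) = 82.4 nm.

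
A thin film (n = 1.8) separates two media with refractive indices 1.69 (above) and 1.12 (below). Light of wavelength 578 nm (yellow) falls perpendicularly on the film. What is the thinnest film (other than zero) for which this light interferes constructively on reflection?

Ray reflecting at the top interface goes from n = 1.69 toward n = 1.8: a half-wave phase shift.
At the lower boundary (n = 1.8 to n = 1.12) the reflected ray undergoes no phase shift.
Exactly one π shift → a net half-wave offset.
For maximum reflection here: 2 n t = (m + ½) λ.
Minimum at m = 0: t = λ / (4 n) = 578 / (4 × 1.8) = 80.3 nm.

80.3 nm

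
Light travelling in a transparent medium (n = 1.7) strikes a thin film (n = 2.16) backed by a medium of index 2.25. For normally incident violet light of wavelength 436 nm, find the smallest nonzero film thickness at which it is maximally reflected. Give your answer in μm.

Top surface (1.7 → 2.16): reflection off a higher-index medium gives a half-wave phase shift.
At the lower boundary (n = 2.16 to n = 2.25) the reflected ray undergoes a half-wave phase shift.
Zero or two π shifts → no net half-wave offset.
So the condition for constructive reflection is 2 n t = m λ.
Minimum nonzero at m = 1: t = λ / (2 n) = 436 / (2 × 2.16) = 101 nm.

0.101 μm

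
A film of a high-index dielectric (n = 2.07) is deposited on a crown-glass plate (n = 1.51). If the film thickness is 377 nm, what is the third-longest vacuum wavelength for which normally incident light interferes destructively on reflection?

520 nm

At the upper boundary (n = 1.0 to n = 2.07) the reflected ray undergoes a half-wave phase shift.
Ray reflecting at the bottom interface goes from n = 2.07 toward n = 1.51: no phase shift.
Exactly one π shift → a net half-wave offset.
With one net inversion, destructive interference in reflection requires 2 n t = m λ.
λ = 2 n t / m. The third-longest wavelength is m = 3: λ = 2 × 2.07 × 377 / 3.00 = 520 nm.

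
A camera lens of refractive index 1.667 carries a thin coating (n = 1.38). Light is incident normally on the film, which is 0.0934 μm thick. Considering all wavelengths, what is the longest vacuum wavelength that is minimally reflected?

516 nm

Top surface (1.0 → 1.38): reflection off a higher-index medium gives a half-wave phase shift.
Bottom surface (1.38 → 1.667): reflection off a higher-index medium gives a half-wave phase shift.
Zero or two π shifts → no net half-wave offset.
For dark reflection here: 2 n t = (m + ½) λ.
λ = 2 n t / (m + ½). The longest wavelength is m = 0: λ = 2 × 1.38 × 93.4 / 0.500 = 516 nm.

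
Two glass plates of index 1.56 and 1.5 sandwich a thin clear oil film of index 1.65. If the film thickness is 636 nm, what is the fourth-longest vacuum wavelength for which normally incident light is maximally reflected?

At the upper boundary (n = 1.56 to n = 1.65) the reflected ray undergoes a half-wave phase shift.
Bottom surface (1.65 → 1.5): reflection off a lower-index medium gives no phase shift.
The two reflections differ by half a wavelength.
So the condition for constructive reflection is 2 n t = (m + ½) λ.
λ = 2 n t / (m + ½). The fourth-longest wavelength is m = 3: λ = 2 × 1.65 × 636 / 3.50 = 600 nm.

600 nm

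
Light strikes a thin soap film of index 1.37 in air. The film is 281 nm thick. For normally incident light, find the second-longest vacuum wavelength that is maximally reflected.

Top surface (1.0 → 1.37): reflection off a higher-index medium gives a half-wave phase shift.
Ray reflecting at the bottom interface goes from n = 1.37 toward n = 1.0: no phase shift.
The two reflections differ by half a wavelength.
For maximum reflection here: 2 n t = (m + ½) λ.
λ = 2 n t / (m + ½). The second-longest wavelength is m = 1: λ = 2 × 1.37 × 281 / 1.50 = 513 nm.

513 nm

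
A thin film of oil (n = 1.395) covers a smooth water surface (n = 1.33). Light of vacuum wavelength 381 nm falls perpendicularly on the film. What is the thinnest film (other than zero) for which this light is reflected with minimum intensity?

At the upper boundary (n = 1.0 to n = 1.395) the reflected ray undergoes a half-wave phase shift.
At the lower boundary (n = 1.395 to n = 1.33) the reflected ray undergoes no phase shift.
Net: one phase inversion between the two reflected rays.
With one net inversion, destructive interference in reflection requires 2 n t = m λ.
Minimum nonzero at m = 1: t = λ / (2 n) = 381 / (2 × 1.395) = 137 nm.

137 nm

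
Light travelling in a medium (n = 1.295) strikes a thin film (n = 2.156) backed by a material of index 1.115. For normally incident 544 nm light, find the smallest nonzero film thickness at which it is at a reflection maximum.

Ray reflecting at the top interface goes from n = 1.295 toward n = 2.156: a half-wave phase shift.
Ray reflecting at the bottom interface goes from n = 2.156 toward n = 1.115: no phase shift.
Exactly one π shift → a net half-wave offset.
So the condition for constructive reflection is 2 n t = (m + ½) λ.
Minimum at m = 0: t = λ / (4 n) = 544 / (4 × 2.156) = 63.1 nm.

63.1 nm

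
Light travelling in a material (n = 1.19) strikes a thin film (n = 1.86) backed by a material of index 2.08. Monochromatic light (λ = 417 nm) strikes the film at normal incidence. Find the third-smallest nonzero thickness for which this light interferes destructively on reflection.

280 nm

Ray reflecting at the top interface goes from n = 1.19 toward n = 1.86: a half-wave phase shift.
Ray reflecting at the bottom interface goes from n = 1.86 toward n = 2.08: a half-wave phase shift.
Net: no relative phase inversion (both shifts match).
So the condition for destructive reflection is 2 n t = (m + ½) λ.
The third-smallest nonzero thickness corresponds to m = 2: t = (m + ½) λ / (2 n) = 2.50 × 417 / (2 × 1.86) = 280 nm.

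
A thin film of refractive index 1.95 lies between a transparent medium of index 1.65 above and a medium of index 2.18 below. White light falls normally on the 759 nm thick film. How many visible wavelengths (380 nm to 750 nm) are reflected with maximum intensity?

4

Ray reflecting at the top interface goes from n = 1.65 toward n = 1.95: a half-wave phase shift.
Bottom surface (1.95 → 2.18): reflection off a higher-index medium gives a half-wave phase shift.
The two reflections carry the same phase change, so no net offset.
So the condition for constructive reflection is 2 n t = m λ.
λ = 2 n t / m = 2960 / m nm.
m=3: 987 nm (IR); m=4: 740 nm (visible); m=5: 592 nm (visible); m=6: 493 nm (visible); m=7: 423 nm (visible); m=8: 370 nm (UV).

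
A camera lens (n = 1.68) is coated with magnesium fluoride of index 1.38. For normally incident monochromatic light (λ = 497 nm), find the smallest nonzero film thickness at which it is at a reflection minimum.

90.0 nm

Top surface (1.0 → 1.38): reflection off a higher-index medium gives a half-wave phase shift.
Bottom surface (1.38 → 1.68): reflection off a higher-index medium gives a half-wave phase shift.
The two reflections carry the same phase change, so no net offset.
So the condition for destructive reflection is 2 n t = (m + ½) λ.
Minimum at m = 0: t = λ / (4 n) = 497 / (4 × 1.38) = 90.0 nm.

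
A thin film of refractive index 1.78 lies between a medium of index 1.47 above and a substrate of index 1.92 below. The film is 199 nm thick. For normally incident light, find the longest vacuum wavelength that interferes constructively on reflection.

At the upper boundary (n = 1.47 to n = 1.78) the reflected ray undergoes a half-wave phase shift.
At the lower boundary (n = 1.78 to n = 1.92) the reflected ray undergoes a half-wave phase shift.
The two reflections carry the same phase change, so no net offset.
So the condition for constructive reflection is 2 n t = m λ.
λ = 2 n t / m. The longest wavelength is m = 1: λ = 2 × 1.78 × 199 / 1.00 = 708 nm.

708 nm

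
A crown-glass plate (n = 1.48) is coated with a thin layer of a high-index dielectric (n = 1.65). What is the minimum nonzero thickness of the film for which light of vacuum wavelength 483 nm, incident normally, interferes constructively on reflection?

73.2 nm

Ray reflecting at the top interface goes from n = 1.0 toward n = 1.65: a half-wave phase shift.
Bottom surface (1.65 → 1.48): reflection off a lower-index medium gives no phase shift.
The two reflections differ by half a wavelength.
For bright reflection here: 2 n t = (m + ½) λ.
Minimum at m = 0: t = λ / (4 n) = 483 / (4 × 1.65) = 73.2 nm.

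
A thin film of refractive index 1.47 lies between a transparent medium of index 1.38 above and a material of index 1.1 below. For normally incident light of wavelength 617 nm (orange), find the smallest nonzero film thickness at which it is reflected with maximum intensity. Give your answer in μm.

0.105 μm

Top surface (1.38 → 1.47): reflection off a higher-index medium gives a half-wave phase shift.
Ray reflecting at the bottom interface goes from n = 1.47 toward n = 1.1: no phase shift.
The two reflections differ by half a wavelength.
For maximum reflection here: 2 n t = (m + ½) λ.
Minimum at m = 0: t = λ / (4 n) = 617 / (4 × 1.47) = 105 nm.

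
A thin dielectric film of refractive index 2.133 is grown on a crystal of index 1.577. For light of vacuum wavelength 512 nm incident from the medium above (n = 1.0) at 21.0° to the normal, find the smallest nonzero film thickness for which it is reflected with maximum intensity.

60.9 nm

Top surface (1.0 → 2.133): reflection off a higher-index medium gives a half-wave phase shift.
Bottom surface (2.133 → 1.577): reflection off a lower-index medium gives no phase shift.
The two reflections differ by half a wavelength.
So the condition for constructive reflection is 2 n t cos θ_r = (m + ½) λ.
Snell's law: 1.0 sin 21.0° = 2.133 sin θ_r → sin θ_r = 0.168, cos θ_r = 0.986.
Minimum at m = 0: t = λ / (4 n cos θ_r) = 512 / (4 × 2.133 × 0.986) = 60.9 nm.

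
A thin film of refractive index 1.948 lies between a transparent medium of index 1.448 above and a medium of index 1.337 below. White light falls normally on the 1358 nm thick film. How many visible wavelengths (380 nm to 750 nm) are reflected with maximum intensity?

7

At the upper boundary (n = 1.448 to n = 1.948) the reflected ray undergoes a half-wave phase shift.
Bottom surface (1.948 → 1.337): reflection off a lower-index medium gives no phase shift.
Exactly one π shift → a net half-wave offset.
With one net inversion, constructive interference in reflection requires 2 n t = (m + ½) λ.
λ = 2 n t / (m + ½) = 5291 / (m + ½) nm.
m=6: 814 nm (IR); m=7: 705 nm (visible); m=8: 622 nm (visible); m=9: 557 nm (visible); m=10: 504 nm (visible); m=11: 460 nm (visible); m=12: 423 nm (visible); m=13: 392 nm (visible); m=14: 365 nm (UV).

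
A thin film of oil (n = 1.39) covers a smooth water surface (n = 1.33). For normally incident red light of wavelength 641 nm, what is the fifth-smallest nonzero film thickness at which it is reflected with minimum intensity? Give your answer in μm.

1.15 μm

Top surface (1.0 → 1.39): reflection off a higher-index medium gives a half-wave phase shift.
At the lower boundary (n = 1.39 to n = 1.33) the reflected ray undergoes no phase shift.
The two reflections differ by half a wavelength.
With one net inversion, destructive interference in reflection requires 2 n t = m λ.
The fifth-smallest nonzero thickness corresponds to m = 5: t = m λ / (2 n) = 5.00 × 641 / (2 × 1.39) = 1153 nm.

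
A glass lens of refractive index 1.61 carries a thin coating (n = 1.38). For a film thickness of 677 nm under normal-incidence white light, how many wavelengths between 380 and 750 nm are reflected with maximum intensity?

At the upper boundary (n = 1.0 to n = 1.38) the reflected ray undergoes a half-wave phase shift.
Bottom surface (1.38 → 1.61): reflection off a higher-index medium gives a half-wave phase shift.
The two reflections carry the same phase change, so no net offset.
So the condition for constructive reflection is 2 n t = m λ.
λ = 2 n t / m = 1869 / m nm.
m=2: 934 nm (IR); m=3: 623 nm (visible); m=4: 467 nm (visible); m=5: 374 nm (UV).

2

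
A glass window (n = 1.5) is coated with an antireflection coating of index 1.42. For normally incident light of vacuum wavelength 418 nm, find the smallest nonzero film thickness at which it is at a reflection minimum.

At the upper boundary (n = 1.0 to n = 1.42) the reflected ray undergoes a half-wave phase shift.
Ray reflecting at the bottom interface goes from n = 1.42 toward n = 1.5: a half-wave phase shift.
The two reflections carry the same phase change, so no net offset.
So the condition for destructive reflection is 2 n t = (m + ½) λ.
Minimum at m = 0: t = λ / (4 n) = 418 / (4 × 1.42) = 73.6 nm.

73.6 nm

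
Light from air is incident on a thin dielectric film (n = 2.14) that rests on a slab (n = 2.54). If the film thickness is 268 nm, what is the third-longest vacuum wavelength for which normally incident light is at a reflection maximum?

382 nm

At the upper boundary (n = 1.0 to n = 2.14) the reflected ray undergoes a half-wave phase shift.
Ray reflecting at the bottom interface goes from n = 2.14 toward n = 2.54: a half-wave phase shift.
Zero or two π shifts → no net half-wave offset.
For bright reflection here: 2 n t = m λ.
λ = 2 n t / m. The third-longest wavelength is m = 3: λ = 2 × 2.14 × 268 / 3.00 = 382 nm.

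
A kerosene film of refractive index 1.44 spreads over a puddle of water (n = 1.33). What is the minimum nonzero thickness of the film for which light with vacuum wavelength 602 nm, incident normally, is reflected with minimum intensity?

209 nm

Top surface (1.0 → 1.44): reflection off a higher-index medium gives a half-wave phase shift.
Ray reflecting at the bottom interface goes from n = 1.44 toward n = 1.33: no phase shift.
The two reflections differ by half a wavelength.
For dark reflection here: 2 n t = m λ.
Minimum nonzero at m = 1: t = λ / (2 n) = 602 / (2 × 1.44) = 209 nm.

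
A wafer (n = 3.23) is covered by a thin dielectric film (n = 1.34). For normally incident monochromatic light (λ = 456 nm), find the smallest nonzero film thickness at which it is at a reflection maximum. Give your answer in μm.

Top surface (1.0 → 1.34): reflection off a higher-index medium gives a half-wave phase shift.
At the lower boundary (n = 1.34 to n = 3.23) the reflected ray undergoes a half-wave phase shift.
Zero or two π shifts → no net half-wave offset.
For maximum reflection here: 2 n t = m λ.
Minimum nonzero at m = 1: t = λ / (2 n) = 456 / (2 × 1.34) = 170 nm.

0.170 μm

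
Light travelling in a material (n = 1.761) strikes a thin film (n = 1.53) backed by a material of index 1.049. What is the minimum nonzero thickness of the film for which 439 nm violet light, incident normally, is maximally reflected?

At the upper boundary (n = 1.761 to n = 1.53) the reflected ray undergoes no phase shift.
Ray reflecting at the bottom interface goes from n = 1.53 toward n = 1.049: no phase shift.
Zero or two π shifts → no net half-wave offset.
So the condition for constructive reflection is 2 n t = m λ.
Minimum nonzero at m = 1: t = λ / (2 n) = 439 / (2 × 1.53) = 143 nm.

143 nm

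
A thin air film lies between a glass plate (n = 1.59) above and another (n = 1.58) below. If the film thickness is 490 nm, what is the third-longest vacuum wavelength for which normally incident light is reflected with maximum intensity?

392 nm

Ray reflecting at the top interface goes from n = 1.59 toward n = 1.0: no phase shift.
Ray reflecting at the bottom interface goes from n = 1.0 toward n = 1.58: a half-wave phase shift.
Exactly one π shift → a net half-wave offset.
For maximum reflection here: 2 n t = (m + ½) λ.
λ = 2 n t / (m + ½). The third-longest wavelength is m = 2: λ = 2 × 1.0 × 490 / 2.50 = 392 nm.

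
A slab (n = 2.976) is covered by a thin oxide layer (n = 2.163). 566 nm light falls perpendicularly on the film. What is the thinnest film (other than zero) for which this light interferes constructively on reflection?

Top surface (1.0 → 2.163): reflection off a higher-index medium gives a half-wave phase shift.
Ray reflecting at the bottom interface goes from n = 2.163 toward n = 2.976: a half-wave phase shift.
Net: no relative phase inversion (both shifts match).
With no net inversion, constructive interference in reflection requires 2 n t = m λ.
Minimum nonzero at m = 1: t = λ / (2 n) = 566 / (2 × 2.163) = 131 nm.

131 nm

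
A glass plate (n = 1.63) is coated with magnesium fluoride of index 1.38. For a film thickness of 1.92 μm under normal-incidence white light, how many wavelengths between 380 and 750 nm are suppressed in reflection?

At the upper boundary (n = 1.0 to n = 1.38) the reflected ray undergoes a half-wave phase shift.
Bottom surface (1.38 → 1.63): reflection off a higher-index medium gives a half-wave phase shift.
Zero or two π shifts → no net half-wave offset.
So the condition for destructive reflection is 2 n t = (m + ½) λ.
λ = 2 n t / (m + ½) = 5299 / (m + ½) nm.
m=6: 815 nm (IR); m=7: 707 nm (visible); m=8: 623 nm (visible); m=9: 558 nm (visible); m=10: 505 nm (visible); m=11: 461 nm (visible); m=12: 424 nm (visible); m=13: 393 nm (visible); m=14: 365 nm (UV).

7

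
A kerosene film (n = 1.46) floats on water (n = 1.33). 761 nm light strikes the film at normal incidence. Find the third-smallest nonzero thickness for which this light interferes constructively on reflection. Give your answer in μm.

0.652 μm

Top surface (1.0 → 1.46): reflection off a higher-index medium gives a half-wave phase shift.
Ray reflecting at the bottom interface goes from n = 1.46 toward n = 1.33: no phase shift.
Exactly one π shift → a net half-wave offset.
So the condition for constructive reflection is 2 n t = (m + ½) λ.
The third-smallest nonzero thickness corresponds to m = 2: t = (m + ½) λ / (2 n) = 2.50 × 761 / (2 × 1.46) = 652 nm.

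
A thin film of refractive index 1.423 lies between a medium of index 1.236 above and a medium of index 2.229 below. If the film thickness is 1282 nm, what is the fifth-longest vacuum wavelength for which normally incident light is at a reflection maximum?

Top surface (1.236 → 1.423): reflection off a higher-index medium gives a half-wave phase shift.
At the lower boundary (n = 1.423 to n = 2.229) the reflected ray undergoes a half-wave phase shift.
Net: no relative phase inversion (both shifts match).
For bright reflection here: 2 n t = m λ.
λ = 2 n t / m. The fifth-longest wavelength is m = 5: λ = 2 × 1.423 × 1282 / 5.00 = 730 nm.

730 nm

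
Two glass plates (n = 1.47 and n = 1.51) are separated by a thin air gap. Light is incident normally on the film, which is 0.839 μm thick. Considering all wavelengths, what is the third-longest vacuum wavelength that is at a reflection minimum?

Ray reflecting at the top interface goes from n = 1.47 toward n = 1.0: no phase shift.
Bottom surface (1.0 → 1.51): reflection off a higher-index medium gives a half-wave phase shift.
Exactly one π shift → a net half-wave offset.
With one net inversion, destructive interference in reflection requires 2 n t = m λ.
λ = 2 n t / m. The third-longest wavelength is m = 3: λ = 2 × 1.0 × 839 / 3.00 = 559 nm.

559 nm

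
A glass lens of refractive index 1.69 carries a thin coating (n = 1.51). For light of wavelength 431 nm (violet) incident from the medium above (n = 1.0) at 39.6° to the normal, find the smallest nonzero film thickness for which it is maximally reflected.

157 nm

Top surface (1.0 → 1.51): reflection off a higher-index medium gives a half-wave phase shift.
Ray reflecting at the bottom interface goes from n = 1.51 toward n = 1.69: a half-wave phase shift.
The two reflections carry the same phase change, so no net offset.
With no net inversion, constructive interference in reflection requires 2 n t cos θ_r = m λ.
Snell's law: 1.0 sin 39.6° = 1.51 sin θ_r → sin θ_r = 0.422, cos θ_r = 0.907.
Minimum nonzero at m = 1: t = λ / (2 n cos θ_r) = 431 / (2 × 1.51 × 0.907) = 157 nm.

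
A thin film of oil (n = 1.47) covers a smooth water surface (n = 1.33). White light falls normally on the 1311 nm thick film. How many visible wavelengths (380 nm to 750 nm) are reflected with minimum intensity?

Top surface (1.0 → 1.47): reflection off a higher-index medium gives a half-wave phase shift.
At the lower boundary (n = 1.47 to n = 1.33) the reflected ray undergoes no phase shift.
Exactly one π shift → a net half-wave offset.
With one net inversion, destructive interference in reflection requires 2 n t = m λ.
λ = 2 n t / m = 3854 / m nm.
m=5: 771 nm (IR); m=6: 642 nm (visible); m=7: 551 nm (visible); m=8: 482 nm (visible); m=9: 428 nm (visible); m=10: 385 nm (visible); m=11: 350 nm (UV).

5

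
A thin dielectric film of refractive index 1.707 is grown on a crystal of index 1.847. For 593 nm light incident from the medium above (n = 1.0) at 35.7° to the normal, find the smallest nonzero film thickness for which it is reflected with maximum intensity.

At the upper boundary (n = 1.0 to n = 1.707) the reflected ray undergoes a half-wave phase shift.
At the lower boundary (n = 1.707 to n = 1.847) the reflected ray undergoes a half-wave phase shift.
Zero or two π shifts → no net half-wave offset.
So the condition for constructive reflection is 2 n t cos θ_r = m λ.
Snell's law: 1.0 sin 35.7° = 1.707 sin θ_r → sin θ_r = 0.342, cos θ_r = 0.940.
Minimum nonzero at m = 1: t = λ / (2 n cos θ_r) = 593 / (2 × 1.707 × 0.940) = 185 nm.

185 nm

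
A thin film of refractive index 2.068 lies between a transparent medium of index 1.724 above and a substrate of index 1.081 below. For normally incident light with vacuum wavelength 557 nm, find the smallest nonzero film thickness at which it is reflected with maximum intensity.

Ray reflecting at the top interface goes from n = 1.724 toward n = 2.068: a half-wave phase shift.
At the lower boundary (n = 2.068 to n = 1.081) the reflected ray undergoes no phase shift.
Exactly one π shift → a net half-wave offset.
So the condition for constructive reflection is 2 n t = (m + ½) λ.
Minimum at m = 0: t = λ / (4 n) = 557 / (4 × 2.068) = 67.3 nm.

67.3 nm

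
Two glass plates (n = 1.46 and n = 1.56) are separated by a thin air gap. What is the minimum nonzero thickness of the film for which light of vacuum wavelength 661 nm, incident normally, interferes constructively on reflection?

Top surface (1.46 → 1.0): reflection off a lower-index medium gives no phase shift.
At the lower boundary (n = 1.0 to n = 1.56) the reflected ray undergoes a half-wave phase shift.
Net: one phase inversion between the two reflected rays.
So the condition for constructive reflection is 2 n t = (m + ½) λ.
Minimum at m = 0: t = λ / (4 n) = 661 / (4 × 1.0) = 165 nm.

165 nm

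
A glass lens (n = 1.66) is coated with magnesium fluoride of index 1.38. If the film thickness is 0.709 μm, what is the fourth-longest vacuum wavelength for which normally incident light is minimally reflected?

Top surface (1.0 → 1.38): reflection off a higher-index medium gives a half-wave phase shift.
At the lower boundary (n = 1.38 to n = 1.66) the reflected ray undergoes a half-wave phase shift.
Zero or two π shifts → no net half-wave offset.
With no net inversion, destructive interference in reflection requires 2 n t = (m + ½) λ.
λ = 2 n t / (m + ½). The fourth-longest wavelength is m = 3: λ = 2 × 1.38 × 709 / 3.50 = 559 nm.

559 nm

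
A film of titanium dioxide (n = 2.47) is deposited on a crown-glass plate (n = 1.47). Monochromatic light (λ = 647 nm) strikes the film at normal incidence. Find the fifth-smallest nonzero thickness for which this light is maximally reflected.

589 nm

Top surface (1.0 → 2.47): reflection off a higher-index medium gives a half-wave phase shift.
Bottom surface (2.47 → 1.47): reflection off a lower-index medium gives no phase shift.
Net: one phase inversion between the two reflected rays.
So the condition for constructive reflection is 2 n t = (m + ½) λ.
The fifth-smallest nonzero thickness corresponds to m = 4: t = (m + ½) λ / (2 n) = 4.50 × 647 / (2 × 2.47) = 589 nm.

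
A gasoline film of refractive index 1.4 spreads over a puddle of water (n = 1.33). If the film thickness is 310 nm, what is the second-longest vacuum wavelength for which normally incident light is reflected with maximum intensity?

Ray reflecting at the top interface goes from n = 1.0 toward n = 1.4: a half-wave phase shift.
At the lower boundary (n = 1.4 to n = 1.33) the reflected ray undergoes no phase shift.
Exactly one π shift → a net half-wave offset.
With one net inversion, constructive interference in reflection requires 2 n t = (m + ½) λ.
λ = 2 n t / (m + ½). The second-longest wavelength is m = 1: λ = 2 × 1.4 × 310 / 1.50 = 579 nm.

579 nm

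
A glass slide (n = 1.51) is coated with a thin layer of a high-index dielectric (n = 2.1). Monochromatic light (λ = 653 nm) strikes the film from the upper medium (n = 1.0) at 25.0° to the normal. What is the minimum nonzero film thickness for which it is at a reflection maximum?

79.4 nm

Top surface (1.0 → 2.1): reflection off a higher-index medium gives a half-wave phase shift.
Ray reflecting at the bottom interface goes from n = 2.1 toward n = 1.51: no phase shift.
The two reflections differ by half a wavelength.
For strong reflection here: 2 n t cos θ_r = (m + ½) λ.
Snell's law: 1.0 sin 25.0° = 2.1 sin θ_r → sin θ_r = 0.201, cos θ_r = 0.980.
Minimum at m = 0: t = λ / (4 n cos θ_r) = 653 / (4 × 2.1 × 0.980) = 79.4 nm.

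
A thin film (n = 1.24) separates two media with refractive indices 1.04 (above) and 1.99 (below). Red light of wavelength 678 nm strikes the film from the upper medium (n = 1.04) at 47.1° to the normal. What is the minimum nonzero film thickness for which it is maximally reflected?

346 nm

Ray reflecting at the top interface goes from n = 1.04 toward n = 1.24: a half-wave phase shift.
At the lower boundary (n = 1.24 to n = 1.99) the reflected ray undergoes a half-wave phase shift.
The two reflections carry the same phase change, so no net offset.
With no net inversion, constructive interference in reflection requires 2 n t cos θ_r = m λ.
Snell's law: 1.04 sin 47.1° = 1.24 sin θ_r → sin θ_r = 0.614, cos θ_r = 0.789.
Minimum nonzero at m = 1: t = λ / (2 n cos θ_r) = 678 / (2 × 1.24 × 0.789) = 346 nm.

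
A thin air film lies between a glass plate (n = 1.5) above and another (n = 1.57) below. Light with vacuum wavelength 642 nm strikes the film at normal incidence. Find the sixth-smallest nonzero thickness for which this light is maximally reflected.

Ray reflecting at the top interface goes from n = 1.5 toward n = 1.0: no phase shift.
Bottom surface (1.0 → 1.57): reflection off a higher-index medium gives a half-wave phase shift.
The two reflections differ by half a wavelength.
For strong reflection here: 2 n t = (m + ½) λ.
The sixth-smallest nonzero thickness corresponds to m = 5: t = (m + ½) λ / (2 n) = 5.50 × 642 / (2 × 1.0) = 1766 nm.

1766 nm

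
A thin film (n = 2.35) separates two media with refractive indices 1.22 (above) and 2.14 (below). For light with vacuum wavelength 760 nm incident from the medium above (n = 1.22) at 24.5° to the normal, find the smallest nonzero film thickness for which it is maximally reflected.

At the upper boundary (n = 1.22 to n = 2.35) the reflected ray undergoes a half-wave phase shift.
Ray reflecting at the bottom interface goes from n = 2.35 toward n = 2.14: no phase shift.
Net: one phase inversion between the two reflected rays.
For strong reflection here: 2 n t cos θ_r = (m + ½) λ.
Snell's law: 1.22 sin 24.5° = 2.35 sin θ_r → sin θ_r = 0.215, cos θ_r = 0.977.
Minimum at m = 0: t = λ / (4 n cos θ_r) = 760 / (4 × 2.35 × 0.977) = 82.8 nm.

82.8 nm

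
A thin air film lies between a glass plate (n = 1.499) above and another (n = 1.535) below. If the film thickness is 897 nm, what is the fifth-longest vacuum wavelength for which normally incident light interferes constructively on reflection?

Ray reflecting at the top interface goes from n = 1.499 toward n = 1.0: no phase shift.
At the lower boundary (n = 1.0 to n = 1.535) the reflected ray undergoes a half-wave phase shift.
The two reflections differ by half a wavelength.
With one net inversion, constructive interference in reflection requires 2 n t = (m + ½) λ.
λ = 2 n t / (m + ½). The fifth-longest wavelength is m = 4: λ = 2 × 1.0 × 897 / 4.50 = 399 nm.

399 nm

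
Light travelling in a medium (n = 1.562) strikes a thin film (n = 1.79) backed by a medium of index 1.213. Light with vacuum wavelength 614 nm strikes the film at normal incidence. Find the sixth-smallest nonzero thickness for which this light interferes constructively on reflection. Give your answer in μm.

0.943 μm

Top surface (1.562 → 1.79): reflection off a higher-index medium gives a half-wave phase shift.
Ray reflecting at the bottom interface goes from n = 1.79 toward n = 1.213: no phase shift.
Net: one phase inversion between the two reflected rays.
For strong reflection here: 2 n t = (m + ½) λ.
The sixth-smallest nonzero thickness corresponds to m = 5: t = (m + ½) λ / (2 n) = 5.50 × 614 / (2 × 1.79) = 943 nm.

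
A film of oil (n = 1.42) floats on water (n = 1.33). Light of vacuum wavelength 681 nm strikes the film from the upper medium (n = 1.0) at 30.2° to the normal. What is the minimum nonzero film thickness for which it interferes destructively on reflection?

256 nm

Top surface (1.0 → 1.42): reflection off a higher-index medium gives a half-wave phase shift.
At the lower boundary (n = 1.42 to n = 1.33) the reflected ray undergoes no phase shift.
Exactly one π shift → a net half-wave offset.
For dark reflection here: 2 n t cos θ_r = m λ.
Snell's law: 1.0 sin 30.2° = 1.42 sin θ_r → sin θ_r = 0.354, cos θ_r = 0.935.
Minimum nonzero at m = 1: t = λ / (2 n cos θ_r) = 681 / (2 × 1.42 × 0.935) = 256 nm.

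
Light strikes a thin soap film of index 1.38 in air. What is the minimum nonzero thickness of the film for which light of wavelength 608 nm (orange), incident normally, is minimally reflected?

Ray reflecting at the top interface goes from n = 1.0 toward n = 1.38: a half-wave phase shift.
At the lower boundary (n = 1.38 to n = 1.0) the reflected ray undergoes no phase shift.
The two reflections differ by half a wavelength.
For dark reflection here: 2 n t = m λ.
Minimum nonzero at m = 1: t = λ / (2 n) = 608 / (2 × 1.38) = 220 nm.

220 nm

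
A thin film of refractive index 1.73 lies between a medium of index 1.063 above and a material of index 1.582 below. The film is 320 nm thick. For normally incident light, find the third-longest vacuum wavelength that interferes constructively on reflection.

Ray reflecting at the top interface goes from n = 1.063 toward n = 1.73: a half-wave phase shift.
At the lower boundary (n = 1.73 to n = 1.582) the reflected ray undergoes no phase shift.
Net: one phase inversion between the two reflected rays.
With one net inversion, constructive interference in reflection requires 2 n t = (m + ½) λ.
λ = 2 n t / (m + ½). The third-longest wavelength is m = 2: λ = 2 × 1.73 × 320 / 2.50 = 443 nm.

443 nm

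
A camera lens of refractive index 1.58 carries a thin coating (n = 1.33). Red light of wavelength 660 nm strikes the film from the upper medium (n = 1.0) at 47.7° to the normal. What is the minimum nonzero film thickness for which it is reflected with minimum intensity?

Ray reflecting at the top interface goes from n = 1.0 toward n = 1.33: a half-wave phase shift.
Bottom surface (1.33 → 1.58): reflection off a higher-index medium gives a half-wave phase shift.
The two reflections carry the same phase change, so no net offset.
For weak reflection here: 2 n t cos θ_r = (m + ½) λ.
Snell's law: 1.0 sin 47.7° = 1.33 sin θ_r → sin θ_r = 0.556, cos θ_r = 0.831.
Minimum at m = 0: t = λ / (4 n cos θ_r) = 660 / (4 × 1.33 × 0.831) = 149 nm.

149 nm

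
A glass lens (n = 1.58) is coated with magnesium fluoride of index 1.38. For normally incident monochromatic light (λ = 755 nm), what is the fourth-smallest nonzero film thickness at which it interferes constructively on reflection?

At the upper boundary (n = 1.0 to n = 1.38) the reflected ray undergoes a half-wave phase shift.
Bottom surface (1.38 → 1.58): reflection off a higher-index medium gives a half-wave phase shift.
Net: no relative phase inversion (both shifts match).
For maximum reflection here: 2 n t = m λ.
The fourth-smallest nonzero thickness corresponds to m = 4: t = m λ / (2 n) = 4.00 × 755 / (2 × 1.38) = 1094 nm.

1094 nm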